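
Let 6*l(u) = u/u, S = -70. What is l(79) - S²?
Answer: -29399/6 ≈ -4899.8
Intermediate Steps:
l(u) = ⅙ (l(u) = (u/u)/6 = (⅙)*1 = ⅙)
l(79) - S² = ⅙ - 1*(-70)² = ⅙ - 1*4900 = ⅙ - 4900 = -29399/6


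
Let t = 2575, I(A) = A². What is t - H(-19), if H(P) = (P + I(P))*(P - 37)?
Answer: 21727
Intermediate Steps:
H(P) = (-37 + P)*(P + P²) (H(P) = (P + P²)*(P - 37) = (P + P²)*(-37 + P) = (-37 + P)*(P + P²))
t - H(-19) = 2575 - (-19)*(-37 + (-19)² - 36*(-19)) = 2575 - (-19)*(-37 + 361 + 684) = 2575 - (-19)*1008 = 2575 - 1*(-19152) = 2575 + 19152 = 21727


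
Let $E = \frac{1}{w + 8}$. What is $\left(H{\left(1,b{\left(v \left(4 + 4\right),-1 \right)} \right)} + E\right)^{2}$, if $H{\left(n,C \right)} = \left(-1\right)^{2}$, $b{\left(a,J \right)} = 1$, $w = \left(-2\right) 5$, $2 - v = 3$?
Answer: $\frac{1}{4} \approx 0.25$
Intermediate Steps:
$v = -1$ ($v = 2 - 3 = -1$)
$w = -10$
$H{\left(n,C \right)} = 1$
$E = - \frac{1}{2}$ ($E = \frac{1}{-10 + 8} = \frac{1}{-2} = - \frac{1}{2} \approx -0.5$)
$\left(H{\left(1,b{\left(v \left(4 + 4\right),-1 \right)} \right)} + E\right)^{2} = \left(1 - \frac{1}{2}\right)^{2} = \left(\frac{1}{2}\right)^{2} = \frac{1}{4}$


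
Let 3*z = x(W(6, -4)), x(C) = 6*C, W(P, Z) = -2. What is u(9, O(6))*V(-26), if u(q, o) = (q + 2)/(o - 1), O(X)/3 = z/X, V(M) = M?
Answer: 286/3 ≈ 95.333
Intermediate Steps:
z = -4 (z = (6*(-2))/3 = (⅓)*(-12) = -4)
O(X) = -12/X (O(X) = 3*(-4/X) = -12/X)
u(q, o) = (2 + q)/(-1 + o)
u(9, O(6))*V(-26) = ((2 + 9)/(-1 - 12/6))*(-26) = (11/(-1 - 12*⅙))*(-26) = (11/(-1 - 2))*(-26) = (11/(-3))*(-26) = -⅓*11*(-26) = -11/3*(-26) = 286/3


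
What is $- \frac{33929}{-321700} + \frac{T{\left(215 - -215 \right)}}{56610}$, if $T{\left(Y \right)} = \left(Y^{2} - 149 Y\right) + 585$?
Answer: $\frac{4097992619}{1821143700} \approx 2.2502$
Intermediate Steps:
$T{\left(Y \right)} = 585 + Y^{2} - 149 Y$
$- \frac{33929}{-321700} + \frac{T{\left(215 - -215 \right)}}{56610} = - \frac{33929}{-321700} + \frac{585 + \left(215 - -215\right)^{2} - 149 \left(215 - -215\right)}{56610} = \left(-33929\right) \left(- \frac{1}{321700}\right) + \left(585 + \left(215 + 215\right)^{2} - 149 \left(215 + 215\right)\right) \frac{1}{56610} = \frac{33929}{321700} + \left(585 + 430^{2} - 64070\right) \frac{1}{56610} = \frac{33929}{321700} + \left(585 + 184900 - 64070\right) \frac{1}{56610} = \frac{33929}{321700} + 121415 \cdot \frac{1}{56610} = \frac{33929}{321700} + \frac{24283}{11322} = \frac{4097992619}{1821143700}$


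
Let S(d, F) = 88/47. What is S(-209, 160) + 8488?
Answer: 399024/47 ≈ 8489.9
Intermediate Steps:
S(d, F) = 88/47 (S(d, F) = 88*(1/47) = 88/47)
S(-209, 160) + 8488 = 88/47 + 8488 = 399024/47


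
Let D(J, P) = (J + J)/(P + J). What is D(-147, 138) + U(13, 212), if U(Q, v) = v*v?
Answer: 134930/3 ≈ 44977.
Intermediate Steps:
D(J, P) = 2*J/(J + P) (D(J, P) = (2*J)/(J + P) = 2*J/(J + P))
U(Q, v) = v²
D(-147, 138) + U(13, 212) = 2*(-147)/(-147 + 138) + 212² = 2*(-147)/(-9) + 44944 = 2*(-147)*(-⅑) + 44944 = 98/3 + 44944 = 134930/3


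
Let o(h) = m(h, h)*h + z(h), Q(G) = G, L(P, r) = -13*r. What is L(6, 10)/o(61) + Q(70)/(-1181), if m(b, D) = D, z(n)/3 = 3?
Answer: -41463/440513 ≈ -0.094124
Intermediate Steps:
z(n) = 9 (z(n) = 3*3 = 9)
o(h) = 9 + h² (o(h) = h*h + 9 = h² + 9 = 9 + h²)
L(6, 10)/o(61) + Q(70)/(-1181) = (-13*10)/(9 + 61²) + 70/(-1181) = -130/(9 + 3721) + 70*(-1/1181) = -130/3730 - 70/1181 = -130*1/3730 - 70/1181 = -13/373 - 70/1181 = -41463/440513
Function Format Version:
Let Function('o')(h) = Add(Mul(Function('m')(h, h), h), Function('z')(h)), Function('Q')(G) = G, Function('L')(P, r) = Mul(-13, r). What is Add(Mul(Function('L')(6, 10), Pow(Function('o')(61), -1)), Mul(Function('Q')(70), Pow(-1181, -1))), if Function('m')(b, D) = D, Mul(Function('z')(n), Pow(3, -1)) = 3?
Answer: Rational(-41463, 440513) ≈ -0.094124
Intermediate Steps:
Function('z')(n) = 9 (Function('z')(n) = Mul(3, 3) = 9)
Function('o')(h) = Add(9, Pow(h, 2)) (Function('o')(h) = Add(Mul(h, h), 9) = Add(Pow(h, 2), 9) = Add(9, Pow(h, 2)))
Add(Mul(Function('L')(6, 10), Pow(Function('o')(61), -1)), Mul(Function('Q')(70), Pow(-1181, -1))) = Add(Mul(Mul(-13, 10), Pow(Add(9, Pow(61, 2)), -1)), Mul(70, Pow(-1181, -1))) = Add(Mul(-130, Pow(Add(9, 3721), -1)), Mul(70, Rational(-1, 1181))) = Add(Mul(-130, Pow(3730, -1)), Rational(-70, 1181)) = Add(Mul(-130, Rational(1, 3730)), Rational(-70, 1181)) = Add(Rational(-13, 373), Rational(-70, 1181)) = Rational(-41463, 440513)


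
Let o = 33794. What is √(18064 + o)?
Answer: 3*√5762 ≈ 227.72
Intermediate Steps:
√(18064 + o) = √(18064 + 33794) = √51858 = 3*√5762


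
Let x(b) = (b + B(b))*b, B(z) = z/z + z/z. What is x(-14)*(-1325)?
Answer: -222600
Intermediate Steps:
B(z) = 2 (B(z) = 1 + 1 = 2)
x(b) = b*(2 + b) (x(b) = (b + 2)*b = (2 + b)*b = b*(2 + b))
x(-14)*(-1325) = -14*(2 - 14)*(-1325) = -14*(-12)*(-1325) = 168*(-1325) = -222600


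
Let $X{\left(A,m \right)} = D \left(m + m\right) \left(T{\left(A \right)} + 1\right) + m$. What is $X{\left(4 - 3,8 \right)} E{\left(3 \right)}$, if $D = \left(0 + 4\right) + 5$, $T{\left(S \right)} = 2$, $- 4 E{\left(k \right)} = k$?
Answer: $-330$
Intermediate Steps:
$E{\left(k \right)} = - \frac{k}{4}$
$D = 9$ ($D = 4 + 5 = 9$)
$X{\left(A,m \right)} = 55 m$ ($X{\left(A,m \right)} = 9 \left(m + m\right) \left(2 + 1\right) + m = 9 \cdot 2 m 3 + m = 9 \cdot 6 m + m = 54 m + m = 55 m$)
$X{\left(4 - 3,8 \right)} E{\left(3 \right)} = 55 \cdot 8 \left(\left(- \frac{1}{4}\right) 3\right) = 440 \left(- \frac{3}{4}\right) = -330$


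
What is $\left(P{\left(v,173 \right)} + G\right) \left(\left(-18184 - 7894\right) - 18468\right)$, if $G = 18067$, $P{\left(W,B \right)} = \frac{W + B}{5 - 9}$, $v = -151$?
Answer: $-804567579$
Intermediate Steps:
$P{\left(W,B \right)} = - \frac{B}{4} - \frac{W}{4}$ ($P{\left(W,B \right)} = \frac{B + W}{-4} = \left(B + W\right) \left(- \frac{1}{4}\right) = - \frac{B}{4} - \frac{W}{4}$)
$\left(P{\left(v,173 \right)} + G\right) \left(\left(-18184 - 7894\right) - 18468\right) = \left(\left(\left(- \frac{1}{4}\right) 173 - - \frac{151}{4}\right) + 18067\right) \left(\left(-18184 - 7894\right) - 18468\right) = \left(\left(- \frac{173}{4} + \frac{151}{4}\right) + 18067\right) \left(-26078 - 18468\right) = \left(- \frac{11}{2} + 18067\right) \left(-44546\right) = \frac{36123}{2} \left(-44546\right) = -804567579$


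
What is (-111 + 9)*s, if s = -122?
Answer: 12444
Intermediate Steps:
(-111 + 9)*s = (-111 + 9)*(-122) = -102*(-122) = 12444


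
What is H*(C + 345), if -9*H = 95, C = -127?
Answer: -20710/9 ≈ -2301.1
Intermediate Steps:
H = -95/9 (H = -1/9*95 = -95/9 ≈ -10.556)
H*(C + 345) = -95*(-127 + 345)/9 = -95/9*218 = -20710/9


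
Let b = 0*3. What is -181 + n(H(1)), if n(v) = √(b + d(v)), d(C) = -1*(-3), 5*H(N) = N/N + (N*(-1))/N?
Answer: -181 + √3 ≈ -179.27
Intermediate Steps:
H(N) = 0 (H(N) = (N/N + (N*(-1))/N)/5 = (1 + (-N)/N)/5 = (1 - 1)/5 = (⅕)*0 = 0)
b = 0
d(C) = 3
n(v) = √3 (n(v) = √(0 + 3) = √3)
-181 + n(H(1)) = -181 + √3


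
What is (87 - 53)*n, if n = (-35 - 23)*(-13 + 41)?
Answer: -55216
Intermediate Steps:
n = -1624 (n = -58*28 = -1624)
(87 - 53)*n = (87 - 53)*(-1624) = 34*(-1624) = -55216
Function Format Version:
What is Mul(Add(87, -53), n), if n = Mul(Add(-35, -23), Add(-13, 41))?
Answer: -55216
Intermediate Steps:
n = -1624 (n = Mul(-58, 28) = -1624)
Mul(Add(87, -53), n) = Mul(Add(87, -53), -1624) = Mul(34, -1624) = -55216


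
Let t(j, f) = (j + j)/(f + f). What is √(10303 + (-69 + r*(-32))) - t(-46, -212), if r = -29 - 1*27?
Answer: -23/106 + √12026 ≈ 109.45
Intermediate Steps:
r = -56 (r = -29 - 27 = -56)
t(j, f) = j/f (t(j, f) = (2*j)/((2*f)) = (2*j)*(1/(2*f)) = j/f)
√(10303 + (-69 + r*(-32))) - t(-46, -212) = √(10303 + (-69 - 56*(-32))) - (-46)/(-212) = √(10303 + (-69 + 1792)) - (-46)*(-1)/212 = √(10303 + 1723) - 1*23/106 = √12026 - 23/106 = -23/106 + √12026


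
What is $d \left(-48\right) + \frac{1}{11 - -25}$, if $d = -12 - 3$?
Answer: $\frac{25921}{36} \approx 720.03$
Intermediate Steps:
$d = -15$ ($d = -12 - 3 = -15$)
$d \left(-48\right) + \frac{1}{11 - -25} = \left(-15\right) \left(-48\right) + \frac{1}{11 - -25} = 720 + \frac{1}{11 + 25} = 720 + \frac{1}{36} = \frac{25921}{36}$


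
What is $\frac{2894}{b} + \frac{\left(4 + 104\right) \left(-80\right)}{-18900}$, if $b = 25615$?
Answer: $\frac{102226}{179305} \approx 0.57012$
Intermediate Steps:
$\frac{2894}{b} + \frac{\left(4 + 104\right) \left(-80\right)}{-18900} = \frac{2894}{25615} + \frac{\left(4 + 104\right) \left(-80\right)}{-18900} = 2894 \cdot \frac{1}{25615} + 108 \left(-80\right) \left(- \frac{1}{18900}\right) = \frac{2894}{25615} - - \frac{16}{35} = \frac{2894}{25615} + \frac{16}{35} = \frac{102226}{179305}$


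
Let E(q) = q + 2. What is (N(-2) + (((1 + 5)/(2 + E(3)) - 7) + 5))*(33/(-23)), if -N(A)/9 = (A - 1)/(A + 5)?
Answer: -1815/161 ≈ -11.273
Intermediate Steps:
E(q) = 2 + q
N(A) = -9*(-1 + A)/(5 + A) (N(A) = -9*(A - 1)/(A + 5) = -9*(-1 + A)/(5 + A))
(N(-2) + (((1 + 5)/(2 + E(3)) - 7) + 5))*(33/(-23)) = (9*(1 - 1*(-2))/(5 - 2) + (((1 + 5)/(2 + (2 + 3)) - 7) + 5))*(33/(-23)) = (9*(1 + 2)/3 + ((6/(2 + 5) - 7) + 5))*(33*(-1/23)) = (9*(⅓)*3 + ((6/7 - 7) + 5))*(-33/23) = (9 + ((6*(⅐) - 7) + 5))*(-33/23) = (9 + ((6/7 - 7) + 5))*(-33/23) = (9 + (-43/7 + 5))*(-33/23) = (9 - 8/7)*(-33/23) = (55/7)*(-33/23) = -1815/161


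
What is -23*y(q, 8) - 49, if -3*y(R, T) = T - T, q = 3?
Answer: -49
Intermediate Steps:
y(R, T) = 0 (y(R, T) = -(T - T)/3 = -⅓*0 = 0)
-23*y(q, 8) - 49 = -23*0 - 49 = 0 - 49 = -49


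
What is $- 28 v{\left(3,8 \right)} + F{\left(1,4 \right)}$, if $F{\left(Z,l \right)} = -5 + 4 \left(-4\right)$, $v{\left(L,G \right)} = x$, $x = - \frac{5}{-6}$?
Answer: $- \frac{133}{3} \approx -44.333$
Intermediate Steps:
$x = \frac{5}{6}$ ($x = \left(-5\right) \left(- \frac{1}{6}\right) = \frac{5}{6} \approx 0.83333$)
$v{\left(L,G \right)} = \frac{5}{6}$
$F{\left(Z,l \right)} = -21$ ($F{\left(Z,l \right)} = -5 - 16 = -21$)
$- 28 v{\left(3,8 \right)} + F{\left(1,4 \right)} = \left(-28\right) \frac{5}{6} - 21 = - \frac{70}{3} - 21 = - \frac{133}{3}$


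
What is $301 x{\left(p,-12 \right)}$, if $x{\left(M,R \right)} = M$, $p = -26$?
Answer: $-7826$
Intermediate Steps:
$301 x{\left(p,-12 \right)} = 301 \left(-26\right) = -7826$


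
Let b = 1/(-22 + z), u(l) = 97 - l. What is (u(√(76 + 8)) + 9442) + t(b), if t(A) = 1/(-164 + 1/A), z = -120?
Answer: 2918933/306 - 2*√21 ≈ 9529.8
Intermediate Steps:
b = -1/142 (b = 1/(-22 - 120) = 1/(-142) = -1/142 ≈ -0.0070423)
(u(√(76 + 8)) + 9442) + t(b) = ((97 - √(76 + 8)) + 9442) - 1*(-1/142)/(-1 + 164*(-1/142)) = ((97 - √84) + 9442) - 1*(-1/142)/(-1 - 82/71) = ((97 - 2*√21) + 9442) - 1*(-1/142)/(-153/71) = ((97 - 2*√21) + 9442) - 1*(-1/142)*(-71/153) = (9539 - 2*√21) - 1/306 = 2918933/306 - 2*√21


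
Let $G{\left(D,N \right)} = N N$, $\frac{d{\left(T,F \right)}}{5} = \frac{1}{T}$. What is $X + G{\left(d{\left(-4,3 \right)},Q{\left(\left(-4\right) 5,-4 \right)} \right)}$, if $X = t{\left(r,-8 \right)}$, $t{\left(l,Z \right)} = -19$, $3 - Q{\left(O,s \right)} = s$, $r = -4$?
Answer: $30$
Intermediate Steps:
$Q{\left(O,s \right)} = 3 - s$
$X = -19$
$d{\left(T,F \right)} = \frac{5}{T}$
$G{\left(D,N \right)} = N^{2}$
$X + G{\left(d{\left(-4,3 \right)},Q{\left(\left(-4\right) 5,-4 \right)} \right)} = -19 + \left(3 - -4\right)^{2} = -19 + \left(3 + 4\right)^{2} = -19 + 7^{2} = -19 + 49 = 30$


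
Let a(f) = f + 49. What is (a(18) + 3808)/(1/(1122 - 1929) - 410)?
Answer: -3127125/330871 ≈ -9.4512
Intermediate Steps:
a(f) = 49 + f
(a(18) + 3808)/(1/(1122 - 1929) - 410) = ((49 + 18) + 3808)/(1/(1122 - 1929) - 410) = (67 + 3808)/(1/(-807) - 410) = 3875/(-1/807 - 410) = 3875/(-330871/807) = 3875*(-807/330871) = -3127125/330871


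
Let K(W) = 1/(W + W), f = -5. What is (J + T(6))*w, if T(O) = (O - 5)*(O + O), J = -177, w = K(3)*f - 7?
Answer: 2585/2 ≈ 1292.5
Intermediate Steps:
K(W) = 1/(2*W)
w = -47/6 (w = ((1/2)/3)*(-5) - 7 = ((1/2)*(1/3))*(-5) - 7 = (1/6)*(-5) - 7 = -5/6 - 7 = -47/6 ≈ -7.8333)
T(O) = 2*O*(-5 + O) (T(O) = (-5 + O)*(2*O) = 2*O*(-5 + O))
(J + T(6))*w = (-177 + 2*6*(-5 + 6))*(-47/6) = (-177 + 2*6*1)*(-47/6) = (-177 + 12)*(-47/6) = -165*(-47/6) = 2585/2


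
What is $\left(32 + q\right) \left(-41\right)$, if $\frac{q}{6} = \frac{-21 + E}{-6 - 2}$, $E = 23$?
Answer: $- \frac{2501}{2} \approx -1250.5$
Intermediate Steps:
$q = - \frac{3}{2}$ ($q = 6 \frac{-21 + 23}{-6 - 2} = 6 \frac{2}{-8} = 6 \cdot 2 \left(- \frac{1}{8}\right) = 6 \left(- \frac{1}{4}\right) = - \frac{3}{2} \approx -1.5$)
$\left(32 + q\right) \left(-41\right) = \left(32 - \frac{3}{2}\right) \left(-41\right) = \frac{61}{2} \left(-41\right) = - \frac{2501}{2}$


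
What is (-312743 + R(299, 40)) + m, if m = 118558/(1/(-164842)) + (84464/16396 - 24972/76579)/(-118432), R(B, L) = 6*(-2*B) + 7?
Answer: -45409054458338183342341/2323467970042 ≈ -1.9544e+10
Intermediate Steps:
R(B, L) = 7 - 12*B (R(B, L) = -12*B + 7 = 7 - 12*B)
m = -45408319489656027776733/2323467970042 (m = 118558/(-1/164842) + (84464*(1/16396) - 24972*1/76579)*(-1/118432) = 118558*(-164842) + (21116/4099 - 24972/76579)*(-1/118432) = -19543337836 + (1514681936/313897321)*(-1/118432) = -19543337836 - 94667621/2323467970042 = -45408319489656027776733/2323467970042 ≈ -1.9543e+10)
(-312743 + R(299, 40)) + m = (-312743 + (7 - 12*299)) - 45408319489656027776733/2323467970042 = (-312743 + (7 - 3588)) - 45408319489656027776733/2323467970042 = (-312743 - 3581) - 45408319489656027776733/2323467970042 = -316324 - 45408319489656027776733/2323467970042 = -45409054458338183342341/2323467970042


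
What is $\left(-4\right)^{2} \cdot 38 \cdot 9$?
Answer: $5472$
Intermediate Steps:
$\left(-4\right)^{2} \cdot 38 \cdot 9 = 16 \cdot 38 \cdot 9 = 608 \cdot 9 = 5472$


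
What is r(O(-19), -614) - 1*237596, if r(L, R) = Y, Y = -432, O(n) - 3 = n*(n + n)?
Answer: -238028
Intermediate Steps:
O(n) = 3 + 2*n² (O(n) = 3 + n*(n + n) = 3 + n*(2*n) = 3 + 2*n²)
r(L, R) = -432
r(O(-19), -614) - 1*237596 = -432 - 1*237596 = -432 - 237596 = -238028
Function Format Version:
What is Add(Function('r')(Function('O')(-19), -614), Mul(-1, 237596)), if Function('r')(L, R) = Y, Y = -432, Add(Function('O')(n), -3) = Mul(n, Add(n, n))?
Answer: -238028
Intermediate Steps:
Function('O')(n) = Add(3, Mul(2, Pow(n, 2))) (Function('O')(n) = Add(3, Mul(n, Add(n, n))) = Add(3, Mul(n, Mul(2, n))) = Add(3, Mul(2, Pow(n, 2))))
Function('r')(L, R) = -432
Add(Function('r')(Function('O')(-19), -614), Mul(-1, 237596)) = Add(-432, Mul(-1, 237596)) = Add(-432, -237596) = -238028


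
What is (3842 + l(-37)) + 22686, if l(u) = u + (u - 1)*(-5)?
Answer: 26681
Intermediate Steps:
l(u) = 5 - 4*u (l(u) = u + (-1 + u)*(-5) = u + (5 - 5*u) = 5 - 4*u)
(3842 + l(-37)) + 22686 = (3842 + (5 - 4*(-37))) + 22686 = (3842 + (5 + 148)) + 22686 = (3842 + 153) + 22686 = 3995 + 22686 = 26681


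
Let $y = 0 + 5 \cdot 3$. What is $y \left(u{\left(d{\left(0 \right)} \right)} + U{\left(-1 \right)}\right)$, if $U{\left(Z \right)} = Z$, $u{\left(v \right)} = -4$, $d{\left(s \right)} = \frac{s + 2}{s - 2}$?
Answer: $-75$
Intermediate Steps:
$d{\left(s \right)} = \frac{2 + s}{-2 + s}$
$y = 15$ ($y = 0 + 15 = 15$)
$y \left(u{\left(d{\left(0 \right)} \right)} + U{\left(-1 \right)}\right) = 15 \left(-4 - 1\right) = 15 \left(-5\right) = -75$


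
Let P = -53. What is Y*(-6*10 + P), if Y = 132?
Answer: -14916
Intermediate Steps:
Y*(-6*10 + P) = 132*(-6*10 - 53) = 132*(-60 - 53) = 132*(-113) = -14916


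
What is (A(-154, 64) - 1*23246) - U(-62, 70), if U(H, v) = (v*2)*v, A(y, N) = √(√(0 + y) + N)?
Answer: -33046 + √(64 + I*√154) ≈ -33038.0 + 0.77202*I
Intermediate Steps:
A(y, N) = √(N + √y) (A(y, N) = √(√y + N) = √(N + √y))
U(H, v) = 2*v² (U(H, v) = (2*v)*v = 2*v²)
(A(-154, 64) - 1*23246) - U(-62, 70) = (√(64 + √(-154)) - 1*23246) - 2*70² = (√(64 + I*√154) - 23246) - 2*4900 = (-23246 + √(64 + I*√154)) - 1*9800 = (-23246 + √(64 + I*√154)) - 9800 = -33046 + √(64 + I*√154)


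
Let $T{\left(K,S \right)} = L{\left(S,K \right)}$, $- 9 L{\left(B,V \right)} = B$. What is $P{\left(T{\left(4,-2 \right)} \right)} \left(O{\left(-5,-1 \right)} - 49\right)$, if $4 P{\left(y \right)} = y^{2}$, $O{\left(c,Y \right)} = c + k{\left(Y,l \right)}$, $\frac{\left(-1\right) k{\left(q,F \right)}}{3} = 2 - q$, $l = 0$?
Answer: $- \frac{7}{9} \approx -0.77778$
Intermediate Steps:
$k{\left(q,F \right)} = -6 + 3 q$ ($k{\left(q,F \right)} = - 3 \left(2 - q\right) = -6 + 3 q$)
$L{\left(B,V \right)} = - \frac{B}{9}$
$T{\left(K,S \right)} = - \frac{S}{9}$
$O{\left(c,Y \right)} = -6 + c + 3 Y$ ($O{\left(c,Y \right)} = c + \left(-6 + 3 Y\right) = -6 + c + 3 Y$)
$P{\left(y \right)} = \frac{y^{2}}{4}$
$P{\left(T{\left(4,-2 \right)} \right)} \left(O{\left(-5,-1 \right)} - 49\right) = \frac{\left(\left(- \frac{1}{9}\right) \left(-2\right)\right)^{2}}{4} \left(\left(-6 - 5 + 3 \left(-1\right)\right) - 49\right) = \frac{\left(\frac{2}{9}\right)^{2}}{4} \left(\left(-6 - 5 - 3\right) - 49\right) = \frac{1}{4} \cdot \frac{4}{81} \left(-14 - 49\right) = \frac{1}{81} \left(-63\right) = - \frac{7}{9}$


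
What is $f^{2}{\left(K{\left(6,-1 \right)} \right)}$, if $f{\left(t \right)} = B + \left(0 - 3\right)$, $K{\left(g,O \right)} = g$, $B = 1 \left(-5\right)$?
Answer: $64$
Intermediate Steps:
$B = -5$
$f{\left(t \right)} = -8$ ($f{\left(t \right)} = -5 + \left(0 - 3\right) = -5 - 3 = -8$)
$f^{2}{\left(K{\left(6,-1 \right)} \right)} = \left(-8\right)^{2} = 64$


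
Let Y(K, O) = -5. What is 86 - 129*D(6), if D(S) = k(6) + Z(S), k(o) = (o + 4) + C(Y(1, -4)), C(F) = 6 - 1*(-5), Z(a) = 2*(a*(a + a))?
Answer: -21199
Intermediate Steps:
Z(a) = 4*a**2 (Z(a) = 2*(a*(2*a)) = 2*(2*a**2) = 4*a**2)
C(F) = 11 (C(F) = 6 + 5 = 11)
k(o) = 15 + o (k(o) = (o + 4) + 11 = (4 + o) + 11 = 15 + o)
D(S) = 21 + 4*S**2 (D(S) = (15 + 6) + 4*S**2 = 21 + 4*S**2)
86 - 129*D(6) = 86 - 129*(21 + 4*6**2) = 86 - 129*(21 + 4*36) = 86 - 129*(21 + 144) = 86 - 129*165 = 86 - 21285 = -21199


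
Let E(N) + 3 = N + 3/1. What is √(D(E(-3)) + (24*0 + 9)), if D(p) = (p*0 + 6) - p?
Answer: 3*√2 ≈ 4.2426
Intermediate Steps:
E(N) = N (E(N) = -3 + (N + 3/1) = -3 + (N + 3*1) = -3 + (N + 3) = -3 + (3 + N) = N)
D(p) = 6 - p (D(p) = (0 + 6) - p = 6 - p)
√(D(E(-3)) + (24*0 + 9)) = √((6 - 1*(-3)) + (24*0 + 9)) = √((6 + 3) + (0 + 9)) = √(9 + 9) = √18 = 3*√2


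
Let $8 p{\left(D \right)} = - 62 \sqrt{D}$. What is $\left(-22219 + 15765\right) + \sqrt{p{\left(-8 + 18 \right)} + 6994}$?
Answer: $-6454 + \frac{\sqrt{27976 - 31 \sqrt{10}}}{2} \approx -6370.5$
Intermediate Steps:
$p{\left(D \right)} = - \frac{31 \sqrt{D}}{4}$ ($p{\left(D \right)} = \frac{\left(-62\right) \sqrt{D}}{8} = - \frac{31 \sqrt{D}}{4}$)
$\left(-22219 + 15765\right) + \sqrt{p{\left(-8 + 18 \right)} + 6994} = \left(-22219 + 15765\right) + \sqrt{- \frac{31 \sqrt{-8 + 18}}{4} + 6994} = -6454 + \sqrt{- \frac{31 \sqrt{10}}{4} + 6994} = -6454 + \sqrt{6994 - \frac{31 \sqrt{10}}{4}}$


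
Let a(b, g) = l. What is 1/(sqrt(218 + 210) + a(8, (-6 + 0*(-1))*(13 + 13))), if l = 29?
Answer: 29/413 - 2*sqrt(107)/413 ≈ 0.020126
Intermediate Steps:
a(b, g) = 29
1/(sqrt(218 + 210) + a(8, (-6 + 0*(-1))*(13 + 13))) = 1/(sqrt(218 + 210) + 29) = 1/(sqrt(428) + 29) = 1/(2*sqrt(107) + 29) = 1/(29 + 2*sqrt(107))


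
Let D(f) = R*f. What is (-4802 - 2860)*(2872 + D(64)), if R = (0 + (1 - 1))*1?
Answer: -22005264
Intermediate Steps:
R = 0 (R = (0 + 0)*1 = 0*1 = 0)
D(f) = 0 (D(f) = 0*f = 0)
(-4802 - 2860)*(2872 + D(64)) = (-4802 - 2860)*(2872 + 0) = -7662*2872 = -22005264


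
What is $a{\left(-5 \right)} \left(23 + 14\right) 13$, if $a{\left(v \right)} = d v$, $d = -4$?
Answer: $9620$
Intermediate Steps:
$a{\left(v \right)} = - 4 v$
$a{\left(-5 \right)} \left(23 + 14\right) 13 = \left(-4\right) \left(-5\right) \left(23 + 14\right) 13 = 20 \cdot 37 \cdot 13 = 20 \cdot 481 = 9620$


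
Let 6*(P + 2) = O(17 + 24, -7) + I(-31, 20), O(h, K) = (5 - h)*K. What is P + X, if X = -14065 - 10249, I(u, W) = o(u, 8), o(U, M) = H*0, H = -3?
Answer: -24274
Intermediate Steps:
o(U, M) = 0 (o(U, M) = -3*0 = 0)
I(u, W) = 0
O(h, K) = K*(5 - h)
P = 40 (P = -2 + (-7*(5 - (17 + 24)) + 0)/6 = -2 + (-7*(5 - 1*41) + 0)/6 = -2 + (-7*(5 - 41) + 0)/6 = -2 + (-7*(-36) + 0)/6 = -2 + (252 + 0)/6 = -2 + (⅙)*252 = -2 + 42 = 40)
X = -24314
P + X = 40 - 24314 = -24274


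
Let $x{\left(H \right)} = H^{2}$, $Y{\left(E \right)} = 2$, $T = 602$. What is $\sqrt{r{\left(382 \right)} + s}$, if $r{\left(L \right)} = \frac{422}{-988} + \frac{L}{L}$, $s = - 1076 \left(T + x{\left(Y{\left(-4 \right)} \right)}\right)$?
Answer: $\frac{i \sqrt{159124998214}}{494} \approx 807.5 i$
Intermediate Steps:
$s = -652056$ ($s = - 1076 \left(602 + 2^{2}\right) = - 1076 \left(602 + 4\right) = \left(-1076\right) 606 = -652056$)
$r{\left(L \right)} = \frac{283}{494}$ ($r{\left(L \right)} = 422 \left(- \frac{1}{988}\right) + 1 = - \frac{211}{494} + 1 = \frac{283}{494}$)
$\sqrt{r{\left(382 \right)} + s} = \sqrt{\frac{283}{494} - 652056} = \sqrt{- \frac{322115381}{494}} = \frac{i \sqrt{159124998214}}{494}$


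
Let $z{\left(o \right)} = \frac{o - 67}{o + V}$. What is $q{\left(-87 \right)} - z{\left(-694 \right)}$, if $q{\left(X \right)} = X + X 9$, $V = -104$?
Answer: $- \frac{695021}{798} \approx -870.95$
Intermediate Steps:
$q{\left(X \right)} = 10 X$ ($q{\left(X \right)} = X + 9 X = 10 X$)
$z{\left(o \right)} = \frac{-67 + o}{-104 + o}$ ($z{\left(o \right)} = \frac{o - 67}{o - 104} = \frac{-67 + o}{-104 + o}$)
$q{\left(-87 \right)} - z{\left(-694 \right)} = 10 \left(-87\right) - \frac{-67 - 694}{-104 - 694} = -870 - \frac{1}{-798} \left(-761\right) = -870 - \left(- \frac{1}{798}\right) \left(-761\right) = -870 - \frac{761}{798} = - \frac{695021}{798}$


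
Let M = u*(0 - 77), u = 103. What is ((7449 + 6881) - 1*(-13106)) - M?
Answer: 35367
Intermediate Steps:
M = -7931 (M = 103*(0 - 77) = 103*(-77) = -7931)
((7449 + 6881) - 1*(-13106)) - M = ((7449 + 6881) - 1*(-13106)) - 1*(-7931) = (14330 + 13106) + 7931 = 27436 + 7931 = 35367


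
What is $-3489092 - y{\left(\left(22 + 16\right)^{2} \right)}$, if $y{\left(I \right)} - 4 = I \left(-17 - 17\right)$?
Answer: $-3440000$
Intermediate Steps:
$y{\left(I \right)} = 4 - 34 I$ ($y{\left(I \right)} = 4 + I \left(-17 - 17\right) = 4 + I \left(-34\right) = 4 - 34 I$)
$-3489092 - y{\left(\left(22 + 16\right)^{2} \right)} = -3489092 - \left(4 - 34 \left(22 + 16\right)^{2}\right) = -3489092 - \left(4 - 34 \cdot 38^{2}\right) = -3489092 - \left(4 - 49096\right) = -3489092 - -49092 = -3489092 + 49092 = -3440000$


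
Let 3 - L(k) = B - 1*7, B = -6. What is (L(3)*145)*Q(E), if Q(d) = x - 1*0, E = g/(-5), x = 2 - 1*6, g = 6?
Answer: -9280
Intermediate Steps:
L(k) = 16 (L(k) = 3 - (-6 - 1*7) = 3 - (-6 - 7) = 3 - 1*(-13) = 3 + 13 = 16)
x = -4 (x = 2 - 6 = -4)
E = -6/5 (E = 6/(-5) = 6*(-1/5) = -6/5 ≈ -1.2000)
Q(d) = -4 (Q(d) = -4 - 1*0 = -4 + 0 = -4)
(L(3)*145)*Q(E) = (16*145)*(-4) = 2320*(-4) = -9280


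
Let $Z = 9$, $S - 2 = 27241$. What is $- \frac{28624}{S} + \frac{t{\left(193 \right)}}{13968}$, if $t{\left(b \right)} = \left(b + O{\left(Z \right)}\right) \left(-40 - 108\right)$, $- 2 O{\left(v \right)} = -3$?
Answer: $- \frac{65779835}{21140568} \approx -3.1115$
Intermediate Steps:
$S = 27243$ ($S = 2 + 27241 = 27243$)
$O{\left(v \right)} = \frac{3}{2}$ ($O{\left(v \right)} = \left(- \frac{1}{2}\right) \left(-3\right) = \frac{3}{2}$)
$t{\left(b \right)} = -222 - 148 b$ ($t{\left(b \right)} = \left(b + \frac{3}{2}\right) \left(-40 - 108\right) = \left(\frac{3}{2} + b\right) \left(-148\right) = -222 - 148 b$)
$- \frac{28624}{S} + \frac{t{\left(193 \right)}}{13968} = - \frac{28624}{27243} + \frac{-222 - 28564}{13968} = \left(-28624\right) \frac{1}{27243} + \left(-222 - 28564\right) \frac{1}{13968} = - \frac{28624}{27243} - \frac{14393}{6984} = - \frac{65779835}{21140568}$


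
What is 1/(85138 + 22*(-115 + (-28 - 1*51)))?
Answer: 1/80870 ≈ 1.2366e-5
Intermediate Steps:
1/(85138 + 22*(-115 + (-28 - 1*51))) = 1/(85138 + 22*(-115 + (-28 - 51))) = 1/(85138 + 22*(-115 - 79)) = 1/(85138 + 22*(-194)) = 1/(85138 - 4268) = 1/80870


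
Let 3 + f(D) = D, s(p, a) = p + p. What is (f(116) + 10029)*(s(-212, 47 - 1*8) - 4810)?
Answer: -53083228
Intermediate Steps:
s(p, a) = 2*p
f(D) = -3 + D
(f(116) + 10029)*(s(-212, 47 - 1*8) - 4810) = ((-3 + 116) + 10029)*(2*(-212) - 4810) = (113 + 10029)*(-424 - 4810) = 10142*(-5234) = -53083228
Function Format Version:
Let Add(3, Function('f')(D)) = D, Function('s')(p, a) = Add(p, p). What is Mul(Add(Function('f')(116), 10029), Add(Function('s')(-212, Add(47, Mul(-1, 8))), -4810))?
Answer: -53083228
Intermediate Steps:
Function('s')(p, a) = Mul(2, p)
Function('f')(D) = Add(-3, D)
Mul(Add(Function('f')(116), 10029), Add(Function('s')(-212, Add(47, Mul(-1, 8))), -4810)) = Mul(Add(Add(-3, 116), 10029), Add(Mul(2, -212), -4810)) = Mul(Add(113, 10029), Add(-424, -4810)) = Mul(10142, -5234) = -53083228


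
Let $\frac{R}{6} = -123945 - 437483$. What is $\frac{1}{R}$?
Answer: $- \frac{1}{3368568} \approx -2.9686 \cdot 10^{-7}$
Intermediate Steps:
$R = -3368568$ ($R = 6 \left(-123945 - 437483\right) = 6 \left(-561428\right) = -3368568$)
$\frac{1}{R} = \frac{1}{-3368568} = - \frac{1}{3368568}$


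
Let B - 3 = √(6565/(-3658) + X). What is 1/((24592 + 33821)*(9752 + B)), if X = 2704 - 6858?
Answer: 35683790/20334182920918311 - I*√55608539226/20334182920918311 ≈ 1.7549e-9 - 1.1597e-11*I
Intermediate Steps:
X = -4154
B = 3 + I*√55608539226/3658 (B = 3 + √(6565/(-3658) - 4154) = 3 + √(6565*(-1/3658) - 4154) = 3 + √(-6565/3658 - 4154) = 3 + √(-15201897/3658) = 3 + I*√55608539226/3658 ≈ 3.0 + 64.465*I)
1/((24592 + 33821)*(9752 + B)) = 1/((24592 + 33821)*(9752 + (3 + I*√55608539226/3658))) = 1/(58413*(9755 + I*√55608539226/3658)) = 1/(569818815 + 58413*I*√55608539226/3658)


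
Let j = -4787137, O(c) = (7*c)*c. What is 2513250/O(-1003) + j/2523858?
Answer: -27368234225131/17773167039054 ≈ -1.5399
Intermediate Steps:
O(c) = 7*c**2
2513250/O(-1003) + j/2523858 = 2513250/((7*(-1003)**2)) - 4787137/2523858 = 2513250/((7*1006009)) - 4787137*1/2523858 = 2513250/7042063 - 4787137/2523858 = -27368234225131/17773167039054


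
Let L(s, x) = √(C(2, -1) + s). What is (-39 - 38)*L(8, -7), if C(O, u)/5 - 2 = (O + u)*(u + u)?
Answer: -154*√2 ≈ -217.79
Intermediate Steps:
C(O, u) = 10 + 10*u*(O + u) (C(O, u) = 10 + 5*((O + u)*(u + u)) = 10 + 5*((O + u)*(2*u)) = 10 + 5*(2*u*(O + u)) = 10 + 10*u*(O + u))
L(s, x) = √s (L(s, x) = √((10 + 10*(-1)² + 10*2*(-1)) + s) = √((10 + 10*1 - 20) + s) = √((10 + 10 - 20) + s) = √(0 + s) = √s)
(-39 - 38)*L(8, -7) = (-39 - 38)*√8 = -154*√2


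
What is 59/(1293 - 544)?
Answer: 59/749 ≈ 0.078772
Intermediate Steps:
59/(1293 - 544) = 59/749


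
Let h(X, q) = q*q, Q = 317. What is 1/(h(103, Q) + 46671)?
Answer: 1/147160 ≈ 6.7953e-6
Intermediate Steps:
h(X, q) = q**2
1/(h(103, Q) + 46671) = 1/(317**2 + 46671) = 1/(100489 + 46671) = 1/147160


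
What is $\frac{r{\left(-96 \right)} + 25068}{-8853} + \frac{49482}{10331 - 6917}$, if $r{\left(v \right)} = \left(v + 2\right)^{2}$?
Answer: $\frac{4132255}{387489} \approx 10.664$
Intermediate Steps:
$r{\left(v \right)} = \left(2 + v\right)^{2}$
$\frac{r{\left(-96 \right)} + 25068}{-8853} + \frac{49482}{10331 - 6917} = \frac{\left(2 - 96\right)^{2} + 25068}{-8853} + \frac{49482}{10331 - 6917} = \left(\left(-94\right)^{2} + 25068\right) \left(- \frac{1}{8853}\right) + \frac{49482}{3414} = \left(8836 + 25068\right) \left(- \frac{1}{8853}\right) + 49482 \cdot \frac{1}{3414} = 33904 \left(- \frac{1}{8853}\right) + \frac{8247}{569} = - \frac{2608}{681} + \frac{8247}{569} = \frac{4132255}{387489}$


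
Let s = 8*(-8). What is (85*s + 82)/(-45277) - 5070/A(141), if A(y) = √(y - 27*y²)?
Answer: 282/2383 + 845*I*√536646/89441 ≈ 0.11834 + 6.9209*I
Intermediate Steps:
s = -64
(85*s + 82)/(-45277) - 5070/A(141) = (85*(-64) + 82)/(-45277) - 5070*√141/(141*√(1 - 27*141)) = (-5440 + 82)*(-1/45277) - 5070*√141/(141*√(1 - 3807)) = -5358*(-1/45277) - 5070*(-I*√536646/536646) = 282/2383 - 5070*(-I*√536646/536646) = 282/2383 - (-845)*I*√536646/89441 = 282/2383 + 845*I*√536646/89441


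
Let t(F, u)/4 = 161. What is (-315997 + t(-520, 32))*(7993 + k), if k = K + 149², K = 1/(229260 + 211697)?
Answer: -4198690464832627/440957 ≈ -9.5218e+9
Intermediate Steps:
t(F, u) = 644 (t(F, u) = 4*161 = 644)
K = 1/440957 ≈ 2.2678e-6
k = 9789686358/440957 (k = 1/440957 + 149² = 1/440957 + 22201 = 9789686358/440957 ≈ 22201.)
(-315997 + t(-520, 32))*(7993 + k) = (-315997 + 644)*(7993 + 9789686358/440957) = -315353*13314255659/440957 = -4198690464832627/440957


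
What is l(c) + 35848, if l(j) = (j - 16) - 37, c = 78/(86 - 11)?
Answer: 894901/25 ≈ 35796.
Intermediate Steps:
c = 26/25 (c = 78/75 = 78*(1/75) = 26/25 ≈ 1.0400)
l(j) = -53 + j (l(j) = (-16 + j) - 37 = -53 + j)
l(c) + 35848 = (-53 + 26/25) + 35848 = -1299/25 + 35848 = 894901/25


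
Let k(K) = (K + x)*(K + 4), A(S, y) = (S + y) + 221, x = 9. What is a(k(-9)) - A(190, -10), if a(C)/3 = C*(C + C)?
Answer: -401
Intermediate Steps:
A(S, y) = 221 + S + y
k(K) = (4 + K)*(9 + K) (k(K) = (K + 9)*(K + 4) = (9 + K)*(4 + K) = (4 + K)*(9 + K))
a(C) = 6*C² (a(C) = 3*(C*(C + C)) = 3*(C*(2*C)) = 3*(2*C²) = 6*C²)
a(k(-9)) - A(190, -10) = 6*(36 + (-9)² + 13*(-9))² - (221 + 190 - 10) = 6*(36 + 81 - 117)² - 1*401 = 6*0² - 401 = 6*0 - 401 = 0 - 401 = -401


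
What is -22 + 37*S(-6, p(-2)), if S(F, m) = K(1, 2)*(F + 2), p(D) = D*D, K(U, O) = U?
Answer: -170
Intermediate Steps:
p(D) = D²
S(F, m) = 2 + F (S(F, m) = 1*(F + 2) = 1*(2 + F) = 2 + F)
-22 + 37*S(-6, p(-2)) = -22 + 37*(2 - 6) = -22 + 37*(-4) = -22 - 148 = -170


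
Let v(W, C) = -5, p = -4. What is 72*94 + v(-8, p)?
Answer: 6763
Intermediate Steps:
72*94 + v(-8, p) = 72*94 - 5 = 6768 - 5 = 6763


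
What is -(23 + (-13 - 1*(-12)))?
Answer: -22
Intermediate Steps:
-(23 + (-13 - 1*(-12))) = -(23 + (-13 + 12)) = -(23 - 1) = -1*22 = -22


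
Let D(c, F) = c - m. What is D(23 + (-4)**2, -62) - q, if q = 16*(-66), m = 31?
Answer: 1064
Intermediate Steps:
D(c, F) = -31 + c (D(c, F) = c - 1*31 = c - 31 = -31 + c)
q = -1056
D(23 + (-4)**2, -62) - q = (-31 + (23 + (-4)**2)) - 1*(-1056) = (-31 + (23 + 16)) + 1056 = (-31 + 39) + 1056 = 8 + 1056 = 1064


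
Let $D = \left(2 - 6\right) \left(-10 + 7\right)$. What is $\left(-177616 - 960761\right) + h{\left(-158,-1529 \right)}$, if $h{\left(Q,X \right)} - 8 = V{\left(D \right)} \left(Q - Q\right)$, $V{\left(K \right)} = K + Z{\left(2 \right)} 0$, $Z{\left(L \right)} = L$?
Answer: $-1138369$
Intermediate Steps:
$D = 12$ ($D = \left(-4\right) \left(-3\right) = 12$)
$V{\left(K \right)} = K$ ($V{\left(K \right)} = K + 2 \cdot 0 = K + 0 = K$)
$h{\left(Q,X \right)} = 8$ ($h{\left(Q,X \right)} = 8 + 12 \left(Q - Q\right) = 8 + 12 \cdot 0 = 8 + 0 = 8$)
$\left(-177616 - 960761\right) + h{\left(-158,-1529 \right)} = \left(-177616 - 960761\right) + 8 = -1138377 + 8 = -1138369$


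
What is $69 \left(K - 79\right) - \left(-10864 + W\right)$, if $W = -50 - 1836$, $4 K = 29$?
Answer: $\frac{31197}{4} \approx 7799.3$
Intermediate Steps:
$K = \frac{29}{4}$ ($K = \frac{1}{4} \cdot 29 = \frac{29}{4} \approx 7.25$)
$W = -1886$ ($W = -50 - 1836 = -1886$)
$69 \left(K - 79\right) - \left(-10864 + W\right) = 69 \left(\frac{29}{4} - 79\right) + \left(10864 - -1886\right) = 69 \left(- \frac{287}{4}\right) + \left(10864 + 1886\right) = - \frac{19803}{4} + 12750 = \frac{31197}{4}$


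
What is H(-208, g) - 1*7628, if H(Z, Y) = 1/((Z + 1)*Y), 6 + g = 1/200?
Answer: -1893216004/248193 ≈ -7628.0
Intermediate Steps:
g = -1199/200 (g = -6 + 1/200 = -1199/200 ≈ -5.9950)
H(Z, Y) = 1/(Y*(1 + Z)) (H(Z, Y) = 1/((1 + Z)*Y) = 1/(Y*(1 + Z)))
H(-208, g) - 1*7628 = 1/((-1199/200)*(1 - 208)) - 1*7628 = -200/1199/(-207) - 7628 = -200/1199*(-1/207) - 7628 = 200/248193 - 7628 = -1893216004/248193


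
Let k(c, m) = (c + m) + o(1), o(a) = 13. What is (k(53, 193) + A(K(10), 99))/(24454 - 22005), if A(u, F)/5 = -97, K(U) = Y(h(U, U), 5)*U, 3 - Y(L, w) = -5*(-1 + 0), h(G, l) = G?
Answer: -226/2449 ≈ -0.092283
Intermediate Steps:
Y(L, w) = -2 (Y(L, w) = 3 - (-5)*(-1 + 0) = 3 - (-5)*(-1) = 3 - 1*5 = 3 - 5 = -2)
K(U) = -2*U
A(u, F) = -485 (A(u, F) = 5*(-97) = -485)
k(c, m) = 13 + c + m (k(c, m) = (c + m) + 13 = 13 + c + m)
(k(53, 193) + A(K(10), 99))/(24454 - 22005) = ((13 + 53 + 193) - 485)/(24454 - 22005) = (259 - 485)/2449 = -226*1/2449 = -226/2449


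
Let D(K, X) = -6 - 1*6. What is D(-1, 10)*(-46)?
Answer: 552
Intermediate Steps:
D(K, X) = -12 (D(K, X) = -6 - 6 = -12)
D(-1, 10)*(-46) = -12*(-46) = 552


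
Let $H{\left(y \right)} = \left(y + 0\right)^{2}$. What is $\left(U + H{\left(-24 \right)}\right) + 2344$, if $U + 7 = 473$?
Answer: $3386$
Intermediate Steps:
$U = 466$ ($U = -7 + 473 = 466$)
$H{\left(y \right)} = y^{2}$
$\left(U + H{\left(-24 \right)}\right) + 2344 = \left(466 + \left(-24\right)^{2}\right) + 2344 = \left(466 + 576\right) + 2344 = 1042 + 2344 = 3386$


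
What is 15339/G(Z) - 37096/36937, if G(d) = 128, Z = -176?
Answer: 561828355/4727936 ≈ 118.83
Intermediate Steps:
15339/G(Z) - 37096/36937 = 15339/128 - 37096/36937 = 561828355/4727936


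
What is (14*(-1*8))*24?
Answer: -2688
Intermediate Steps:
(14*(-1*8))*24 = (14*(-8))*24 = -112*24 = -2688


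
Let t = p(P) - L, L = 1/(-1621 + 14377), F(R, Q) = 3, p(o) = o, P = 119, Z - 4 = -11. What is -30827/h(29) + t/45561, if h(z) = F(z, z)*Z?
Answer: 5971982668385/4068232812 ≈ 1468.0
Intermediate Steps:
Z = -7 (Z = 4 - 11 = -7)
L = 1/12756 ≈ 7.8394e-5
h(z) = -21 (h(z) = 3*(-7) = -21)
t = 1517963/12756 (t = 119 - 1*1/12756 = 119 - 1/12756 = 1517963/12756 ≈ 119.00)
-30827/h(29) + t/45561 = -30827/(-21) + (1517963/12756)/45561 = -30827*(-1/21) + (1517963/12756)*(1/45561) = 30827/21 + 1517963/581176116 = 5971982668385/4068232812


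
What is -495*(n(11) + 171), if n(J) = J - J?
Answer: -84645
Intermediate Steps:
n(J) = 0
-495*(n(11) + 171) = -495*(0 + 171) = -495*171 = -84645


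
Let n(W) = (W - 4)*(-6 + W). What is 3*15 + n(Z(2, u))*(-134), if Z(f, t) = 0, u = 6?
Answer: -3171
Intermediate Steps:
n(W) = (-6 + W)*(-4 + W) (n(W) = (-4 + W)*(-6 + W) = (-6 + W)*(-4 + W))
3*15 + n(Z(2, u))*(-134) = 3*15 + (24 + 0**2 - 10*0)*(-134) = 45 + (24 + 0 + 0)*(-134) = 45 + 24*(-134) = 45 - 3216 = -3171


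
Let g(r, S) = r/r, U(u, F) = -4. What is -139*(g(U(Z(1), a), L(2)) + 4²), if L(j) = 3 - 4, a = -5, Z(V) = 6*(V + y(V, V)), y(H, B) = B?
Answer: -2363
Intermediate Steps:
Z(V) = 12*V (Z(V) = 6*(V + V) = 6*(2*V) = 12*V)
L(j) = -1
g(r, S) = 1
-139*(g(U(Z(1), a), L(2)) + 4²) = -139*(1 + 4²) = -139*(1 + 16) = -139*17 = -2363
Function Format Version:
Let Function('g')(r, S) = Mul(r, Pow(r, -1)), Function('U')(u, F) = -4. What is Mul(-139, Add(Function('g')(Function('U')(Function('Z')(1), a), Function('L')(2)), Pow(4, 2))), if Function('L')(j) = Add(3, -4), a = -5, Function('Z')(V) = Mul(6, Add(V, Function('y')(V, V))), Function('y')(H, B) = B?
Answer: -2363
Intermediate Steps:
Function('Z')(V) = Mul(12, V) (Function('Z')(V) = Mul(6, Add(V, V)) = Mul(6, Mul(2, V)) = Mul(12, V))
Function('L')(j) = -1
Function('g')(r, S) = 1
Mul(-139, Add(Function('g')(Function('U')(Function('Z')(1), a), Function('L')(2)), Pow(4, 2))) = Mul(-139, Add(1, Pow(4, 2))) = Mul(-139, Add(1, 16)) = Mul(-139, 17) = -2363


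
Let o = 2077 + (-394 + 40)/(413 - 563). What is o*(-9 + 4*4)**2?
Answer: 2547216/25 ≈ 1.0189e+5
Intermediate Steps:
o = 51984/25 (o = 2077 - 354/(-150) = 2077 - 354*(-1/150) = 2077 + 59/25 = 51984/25 ≈ 2079.4)
o*(-9 + 4*4)**2 = 51984*(-9 + 4*4)**2/25 = 51984*(-9 + 16)**2/25 = (51984/25)*7**2 = (51984/25)*49 = 2547216/25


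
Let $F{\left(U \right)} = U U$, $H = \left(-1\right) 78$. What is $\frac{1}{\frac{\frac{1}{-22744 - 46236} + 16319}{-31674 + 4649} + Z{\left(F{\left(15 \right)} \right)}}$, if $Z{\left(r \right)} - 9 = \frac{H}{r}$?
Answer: $\frac{5592553500}{45017175763} \approx 0.12423$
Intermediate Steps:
$H = -78$
$F{\left(U \right)} = U^{2}$
$Z{\left(r \right)} = 9 - \frac{78}{r}$
$\frac{1}{\frac{\frac{1}{-22744 - 46236} + 16319}{-31674 + 4649} + Z{\left(F{\left(15 \right)} \right)}} = \frac{1}{\frac{\frac{1}{-22744 - 46236} + 16319}{-31674 + 4649} + \left(9 - \frac{78}{15^{2}}\right)} = \frac{1}{\frac{\frac{1}{-68980} + 16319}{-27025} + \left(9 - \frac{78}{225}\right)} = \frac{1}{\left(- \frac{1}{68980} + 16319\right) \left(- \frac{1}{27025}\right) + \left(9 - \frac{26}{75}\right)} = \frac{1}{\frac{1125684619}{68980} \left(- \frac{1}{27025}\right) + \left(9 - \frac{26}{75}\right)} = \frac{1}{- \frac{1125684619}{1864184500} + \frac{649}{75}} = \frac{1}{\frac{45017175763}{5592553500}} = \frac{5592553500}{45017175763}$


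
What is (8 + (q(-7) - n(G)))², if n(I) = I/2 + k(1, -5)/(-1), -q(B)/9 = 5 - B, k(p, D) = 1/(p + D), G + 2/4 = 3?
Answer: 41209/4 ≈ 10302.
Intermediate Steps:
G = 5/2 (G = -½ + 3 = 5/2 ≈ 2.5000)
k(p, D) = 1/(D + p)
q(B) = -45 + 9*B (q(B) = -9*(5 - B) = -45 + 9*B)
n(I) = ¼ + I/2 (n(I) = I/2 + 1/((-5 + 1)*(-1)) = I*(½) - 1/(-4) = I/2 - ¼*(-1) = I/2 + ¼ = ¼ + I/2)
(8 + (q(-7) - n(G)))² = (8 + ((-45 + 9*(-7)) - (¼ + (½)*(5/2))))² = (8 + ((-45 - 63) - (¼ + 5/4)))² = (8 + (-108 - 1*3/2))² = (8 + (-108 - 3/2))² = (8 - 219/2)² = (-203/2)² = 41209/4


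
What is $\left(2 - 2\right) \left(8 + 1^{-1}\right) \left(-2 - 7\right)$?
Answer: $0$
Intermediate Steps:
$\left(2 - 2\right) \left(8 + 1^{-1}\right) \left(-2 - 7\right) = 0 \left(8 + 1\right) \left(-9\right) = 0 \cdot 9 \left(-9\right) = 0 \left(-9\right) = 0$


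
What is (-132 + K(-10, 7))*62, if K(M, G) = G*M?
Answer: -12524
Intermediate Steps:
(-132 + K(-10, 7))*62 = (-132 + 7*(-10))*62 = (-132 - 70)*62 = -202*62 = -12524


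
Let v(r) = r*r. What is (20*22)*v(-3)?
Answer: 3960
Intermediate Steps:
v(r) = r²
(20*22)*v(-3) = (20*22)*(-3)² = 440*9 = 3960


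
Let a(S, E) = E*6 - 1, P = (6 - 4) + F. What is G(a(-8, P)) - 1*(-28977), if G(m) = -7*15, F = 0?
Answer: 28872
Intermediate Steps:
P = 2 (P = (6 - 4) + 0 = 2 + 0 = 2)
a(S, E) = -1 + 6*E (a(S, E) = 6*E - 1 = -1 + 6*E)
G(m) = -105
G(a(-8, P)) - 1*(-28977) = -105 - 1*(-28977) = -105 + 28977 = 28872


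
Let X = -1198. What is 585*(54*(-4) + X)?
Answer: -827190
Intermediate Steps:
585*(54*(-4) + X) = 585*(54*(-4) - 1198) = 585*(-216 - 1198) = 585*(-1414) = -827190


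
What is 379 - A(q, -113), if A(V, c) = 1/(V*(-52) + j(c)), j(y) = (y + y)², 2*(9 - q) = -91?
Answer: 18283717/48242 ≈ 379.00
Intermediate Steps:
q = 109/2 (q = 9 - ½*(-91) = 9 + 91/2 = 109/2 ≈ 54.500)
j(y) = 4*y² (j(y) = (2*y)² = 4*y²)
A(V, c) = 1/(-52*V + 4*c²) (A(V, c) = 1/(V*(-52) + 4*c²) = 1/(-52*V + 4*c²))
379 - A(q, -113) = 379 - 1/(4*((-113)² - 13*109/2)) = 379 - 1/(4*(12769 - 1417/2)) = 379 - 1/(4*24121/2) = 379 - 2/(4*24121) = 379 - 1*1/48242 = 379 - 1/48242 = 18283717/48242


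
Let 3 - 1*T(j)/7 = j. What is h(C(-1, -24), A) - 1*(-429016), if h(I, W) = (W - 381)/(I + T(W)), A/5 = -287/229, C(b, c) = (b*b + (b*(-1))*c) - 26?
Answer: 1558526444/3633 ≈ 4.2899e+5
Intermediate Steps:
C(b, c) = -26 + b**2 - b*c (C(b, c) = (b**2 + (-b)*c) - 26 = (b**2 - b*c) - 26 = -26 + b**2 - b*c)
A = -1435/229 (A = 5*(-287/229) = -1435/229 ≈ -6.2664)
T(j) = 21 - 7*j
h(I, W) = (-381 + W)/(21 + I - 7*W) (h(I, W) = (W - 381)/(I + (21 - 7*W)) = (-381 + W)/(21 + I - 7*W))
h(C(-1, -24), A) - 1*(-429016) = (-381 - 1435/229)/(21 + (-26 + (-1)**2 - 1*(-1)*(-24)) - 7*(-1435/229)) - 1*(-429016) = -88684/229/(21 + (-26 + 1 - 24) + 10045/229) + 429016 = -88684/229/(21 - 49 + 10045/229) + 429016 = -88684/229/(3633/229) + 429016 = (229/3633)*(-88684/229) + 429016 = -88684/3633 + 429016 = 1558526444/3633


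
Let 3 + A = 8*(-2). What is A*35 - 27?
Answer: -692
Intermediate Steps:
A = -19 (A = -3 + 8*(-2) = -3 - 16 = -19)
A*35 - 27 = -19*35 - 27 = -665 - 27 = -692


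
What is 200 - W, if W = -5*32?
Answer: 360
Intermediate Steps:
W = -160
200 - W = 200 - 1*(-160) = 200 + 160 = 360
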